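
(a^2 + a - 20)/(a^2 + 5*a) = (a - 4)/a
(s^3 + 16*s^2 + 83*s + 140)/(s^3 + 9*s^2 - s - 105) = (s + 4)/(s - 3)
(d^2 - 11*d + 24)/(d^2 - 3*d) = (d - 8)/d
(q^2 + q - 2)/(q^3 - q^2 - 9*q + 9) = (q + 2)/(q^2 - 9)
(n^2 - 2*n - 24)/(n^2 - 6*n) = (n + 4)/n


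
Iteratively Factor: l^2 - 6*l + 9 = (l - 3)*(l - 3)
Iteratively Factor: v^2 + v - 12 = (v + 4)*(v - 3)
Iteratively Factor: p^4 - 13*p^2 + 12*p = (p + 4)*(p^3 - 4*p^2 + 3*p) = (p - 3)*(p + 4)*(p^2 - p) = p*(p - 3)*(p + 4)*(p - 1)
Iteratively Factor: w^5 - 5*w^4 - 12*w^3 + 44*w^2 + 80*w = (w - 5)*(w^4 - 12*w^2 - 16*w) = (w - 5)*(w + 2)*(w^3 - 2*w^2 - 8*w) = w*(w - 5)*(w + 2)*(w^2 - 2*w - 8) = w*(w - 5)*(w - 4)*(w + 2)*(w + 2)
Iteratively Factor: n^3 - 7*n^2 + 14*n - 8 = (n - 2)*(n^2 - 5*n + 4) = (n - 4)*(n - 2)*(n - 1)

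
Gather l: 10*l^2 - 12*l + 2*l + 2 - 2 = 10*l^2 - 10*l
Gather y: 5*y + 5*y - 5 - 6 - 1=10*y - 12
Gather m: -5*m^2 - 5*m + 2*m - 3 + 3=-5*m^2 - 3*m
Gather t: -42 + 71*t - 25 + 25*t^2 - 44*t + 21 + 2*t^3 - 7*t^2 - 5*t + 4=2*t^3 + 18*t^2 + 22*t - 42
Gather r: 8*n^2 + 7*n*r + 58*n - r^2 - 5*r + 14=8*n^2 + 58*n - r^2 + r*(7*n - 5) + 14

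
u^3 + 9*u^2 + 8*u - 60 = (u - 2)*(u + 5)*(u + 6)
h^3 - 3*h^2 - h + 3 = (h - 3)*(h - 1)*(h + 1)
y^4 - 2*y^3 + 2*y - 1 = (y - 1)^3*(y + 1)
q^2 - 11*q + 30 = (q - 6)*(q - 5)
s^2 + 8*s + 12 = (s + 2)*(s + 6)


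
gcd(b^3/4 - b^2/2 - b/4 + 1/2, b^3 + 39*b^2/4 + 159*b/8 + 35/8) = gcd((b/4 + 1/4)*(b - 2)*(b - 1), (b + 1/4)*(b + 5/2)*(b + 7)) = 1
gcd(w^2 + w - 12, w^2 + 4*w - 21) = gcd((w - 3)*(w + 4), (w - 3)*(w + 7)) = w - 3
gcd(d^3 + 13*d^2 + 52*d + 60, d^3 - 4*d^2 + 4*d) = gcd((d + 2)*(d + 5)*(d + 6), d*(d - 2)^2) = 1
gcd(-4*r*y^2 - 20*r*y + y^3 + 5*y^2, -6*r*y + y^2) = y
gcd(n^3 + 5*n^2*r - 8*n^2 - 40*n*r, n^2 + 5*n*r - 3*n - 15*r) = n + 5*r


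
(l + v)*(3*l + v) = 3*l^2 + 4*l*v + v^2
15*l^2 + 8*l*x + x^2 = (3*l + x)*(5*l + x)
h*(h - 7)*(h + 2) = h^3 - 5*h^2 - 14*h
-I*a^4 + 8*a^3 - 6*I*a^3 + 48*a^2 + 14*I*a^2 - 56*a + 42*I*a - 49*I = (a + 7)*(a + I)*(a + 7*I)*(-I*a + I)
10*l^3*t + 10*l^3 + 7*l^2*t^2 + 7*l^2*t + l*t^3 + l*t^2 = (2*l + t)*(5*l + t)*(l*t + l)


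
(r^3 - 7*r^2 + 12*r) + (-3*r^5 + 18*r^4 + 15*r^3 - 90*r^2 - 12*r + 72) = -3*r^5 + 18*r^4 + 16*r^3 - 97*r^2 + 72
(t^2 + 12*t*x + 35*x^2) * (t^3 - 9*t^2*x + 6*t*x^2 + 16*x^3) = t^5 + 3*t^4*x - 67*t^3*x^2 - 227*t^2*x^3 + 402*t*x^4 + 560*x^5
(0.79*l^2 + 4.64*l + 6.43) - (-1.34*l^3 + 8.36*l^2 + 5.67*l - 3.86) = 1.34*l^3 - 7.57*l^2 - 1.03*l + 10.29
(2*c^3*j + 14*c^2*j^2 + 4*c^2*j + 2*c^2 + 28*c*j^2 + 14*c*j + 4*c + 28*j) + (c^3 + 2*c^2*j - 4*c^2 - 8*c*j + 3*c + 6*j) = 2*c^3*j + c^3 + 14*c^2*j^2 + 6*c^2*j - 2*c^2 + 28*c*j^2 + 6*c*j + 7*c + 34*j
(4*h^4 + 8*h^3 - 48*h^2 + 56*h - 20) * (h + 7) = 4*h^5 + 36*h^4 + 8*h^3 - 280*h^2 + 372*h - 140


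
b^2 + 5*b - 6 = (b - 1)*(b + 6)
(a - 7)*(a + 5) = a^2 - 2*a - 35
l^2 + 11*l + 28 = (l + 4)*(l + 7)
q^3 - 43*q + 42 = (q - 6)*(q - 1)*(q + 7)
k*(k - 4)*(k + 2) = k^3 - 2*k^2 - 8*k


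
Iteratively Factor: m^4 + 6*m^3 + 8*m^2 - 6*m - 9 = (m - 1)*(m^3 + 7*m^2 + 15*m + 9) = (m - 1)*(m + 1)*(m^2 + 6*m + 9) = (m - 1)*(m + 1)*(m + 3)*(m + 3)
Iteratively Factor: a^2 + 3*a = (a + 3)*(a)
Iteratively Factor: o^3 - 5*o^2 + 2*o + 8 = (o - 4)*(o^2 - o - 2) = (o - 4)*(o + 1)*(o - 2)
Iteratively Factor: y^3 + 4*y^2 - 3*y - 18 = (y - 2)*(y^2 + 6*y + 9) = (y - 2)*(y + 3)*(y + 3)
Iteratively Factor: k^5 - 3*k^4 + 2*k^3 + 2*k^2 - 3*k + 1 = (k - 1)*(k^4 - 2*k^3 + 2*k - 1) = (k - 1)^2*(k^3 - k^2 - k + 1) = (k - 1)^3*(k^2 - 1) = (k - 1)^4*(k + 1)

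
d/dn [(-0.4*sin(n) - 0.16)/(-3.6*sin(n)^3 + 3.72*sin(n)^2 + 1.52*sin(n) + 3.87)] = (-2.88*sin(n)^3 - 0.24*sin(n)^2 + 1.1904*sin(n) - 1.3048)*cos(n)/(12.96*sin(n)^6 - 26.784*sin(n)^5 + 2.8944*sin(n)^4 - 16.5552*sin(n)^3 + 31.1032*sin(n)^2 + 11.7648*sin(n) + 14.9769)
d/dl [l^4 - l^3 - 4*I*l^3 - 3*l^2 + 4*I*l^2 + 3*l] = 4*l^3 + l^2*(-3 - 12*I) + l*(-6 + 8*I) + 3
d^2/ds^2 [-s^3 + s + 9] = -6*s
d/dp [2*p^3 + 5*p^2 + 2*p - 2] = 6*p^2 + 10*p + 2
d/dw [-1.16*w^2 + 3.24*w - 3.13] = 3.24 - 2.32*w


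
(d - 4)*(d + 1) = d^2 - 3*d - 4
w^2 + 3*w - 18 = (w - 3)*(w + 6)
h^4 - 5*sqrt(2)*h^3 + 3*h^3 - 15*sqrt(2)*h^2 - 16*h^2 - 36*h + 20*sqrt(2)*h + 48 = (h - 1)*(h + 4)*(h - 6*sqrt(2))*(h + sqrt(2))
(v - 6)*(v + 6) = v^2 - 36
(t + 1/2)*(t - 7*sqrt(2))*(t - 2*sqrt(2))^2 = t^4 - 11*sqrt(2)*t^3 + t^3/2 - 11*sqrt(2)*t^2/2 + 64*t^2 - 56*sqrt(2)*t + 32*t - 28*sqrt(2)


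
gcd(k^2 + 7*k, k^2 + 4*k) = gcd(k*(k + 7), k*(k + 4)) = k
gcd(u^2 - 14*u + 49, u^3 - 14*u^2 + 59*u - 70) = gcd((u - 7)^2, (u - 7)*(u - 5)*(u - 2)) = u - 7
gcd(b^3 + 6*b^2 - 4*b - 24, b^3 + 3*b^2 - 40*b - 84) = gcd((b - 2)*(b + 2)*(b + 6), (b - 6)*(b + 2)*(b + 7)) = b + 2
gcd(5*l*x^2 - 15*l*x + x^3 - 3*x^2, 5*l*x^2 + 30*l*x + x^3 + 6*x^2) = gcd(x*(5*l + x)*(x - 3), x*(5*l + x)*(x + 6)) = 5*l*x + x^2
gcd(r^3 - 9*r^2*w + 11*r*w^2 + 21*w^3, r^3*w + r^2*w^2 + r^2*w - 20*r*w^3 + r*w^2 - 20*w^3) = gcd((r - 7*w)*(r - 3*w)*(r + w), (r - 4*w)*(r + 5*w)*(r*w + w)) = 1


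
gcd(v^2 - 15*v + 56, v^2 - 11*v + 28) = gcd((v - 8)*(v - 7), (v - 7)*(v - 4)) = v - 7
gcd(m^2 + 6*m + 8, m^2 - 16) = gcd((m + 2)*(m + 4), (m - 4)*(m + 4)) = m + 4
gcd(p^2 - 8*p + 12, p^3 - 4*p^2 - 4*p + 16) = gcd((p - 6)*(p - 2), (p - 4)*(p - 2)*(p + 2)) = p - 2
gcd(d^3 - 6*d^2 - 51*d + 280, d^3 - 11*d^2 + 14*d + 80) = d^2 - 13*d + 40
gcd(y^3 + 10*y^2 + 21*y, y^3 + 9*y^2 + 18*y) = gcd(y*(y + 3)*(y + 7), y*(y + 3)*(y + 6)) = y^2 + 3*y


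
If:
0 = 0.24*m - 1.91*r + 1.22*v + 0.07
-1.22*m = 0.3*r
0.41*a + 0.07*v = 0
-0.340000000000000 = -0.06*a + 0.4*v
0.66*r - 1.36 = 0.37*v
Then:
No Solution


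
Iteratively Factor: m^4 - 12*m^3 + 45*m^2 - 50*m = (m - 5)*(m^3 - 7*m^2 + 10*m) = (m - 5)^2*(m^2 - 2*m) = (m - 5)^2*(m - 2)*(m)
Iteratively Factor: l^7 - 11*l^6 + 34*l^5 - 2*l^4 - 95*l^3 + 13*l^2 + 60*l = (l)*(l^6 - 11*l^5 + 34*l^4 - 2*l^3 - 95*l^2 + 13*l + 60) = l*(l - 3)*(l^5 - 8*l^4 + 10*l^3 + 28*l^2 - 11*l - 20) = l*(l - 3)*(l + 1)*(l^4 - 9*l^3 + 19*l^2 + 9*l - 20) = l*(l - 3)*(l - 1)*(l + 1)*(l^3 - 8*l^2 + 11*l + 20) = l*(l - 4)*(l - 3)*(l - 1)*(l + 1)*(l^2 - 4*l - 5) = l*(l - 4)*(l - 3)*(l - 1)*(l + 1)^2*(l - 5)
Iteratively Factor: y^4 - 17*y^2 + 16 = (y - 1)*(y^3 + y^2 - 16*y - 16) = (y - 1)*(y + 1)*(y^2 - 16) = (y - 4)*(y - 1)*(y + 1)*(y + 4)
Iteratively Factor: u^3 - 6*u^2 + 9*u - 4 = (u - 1)*(u^2 - 5*u + 4) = (u - 1)^2*(u - 4)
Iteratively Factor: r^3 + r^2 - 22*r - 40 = (r + 4)*(r^2 - 3*r - 10) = (r - 5)*(r + 4)*(r + 2)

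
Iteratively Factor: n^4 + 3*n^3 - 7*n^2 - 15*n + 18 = (n - 1)*(n^3 + 4*n^2 - 3*n - 18) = (n - 2)*(n - 1)*(n^2 + 6*n + 9) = (n - 2)*(n - 1)*(n + 3)*(n + 3)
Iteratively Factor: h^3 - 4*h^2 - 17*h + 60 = (h - 5)*(h^2 + h - 12) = (h - 5)*(h + 4)*(h - 3)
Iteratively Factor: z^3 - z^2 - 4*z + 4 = (z - 2)*(z^2 + z - 2) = (z - 2)*(z - 1)*(z + 2)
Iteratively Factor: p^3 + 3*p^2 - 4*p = (p + 4)*(p^2 - p) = (p - 1)*(p + 4)*(p)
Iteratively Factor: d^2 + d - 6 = (d - 2)*(d + 3)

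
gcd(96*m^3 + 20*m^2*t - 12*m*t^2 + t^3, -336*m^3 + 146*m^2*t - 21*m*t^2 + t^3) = 48*m^2 - 14*m*t + t^2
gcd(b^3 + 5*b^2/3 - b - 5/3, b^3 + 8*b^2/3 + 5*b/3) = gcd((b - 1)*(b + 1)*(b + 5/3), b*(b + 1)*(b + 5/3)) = b^2 + 8*b/3 + 5/3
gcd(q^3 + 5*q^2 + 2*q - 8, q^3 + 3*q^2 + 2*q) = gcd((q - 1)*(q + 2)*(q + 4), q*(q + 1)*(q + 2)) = q + 2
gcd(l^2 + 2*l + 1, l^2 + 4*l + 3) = l + 1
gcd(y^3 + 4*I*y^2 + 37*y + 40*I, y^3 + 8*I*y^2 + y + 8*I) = y^2 + 9*I*y - 8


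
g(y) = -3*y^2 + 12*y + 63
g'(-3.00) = 30.00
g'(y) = 12 - 6*y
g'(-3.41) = 32.46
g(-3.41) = -12.80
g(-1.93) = 28.67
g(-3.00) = 0.00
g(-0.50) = 56.25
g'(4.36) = -14.16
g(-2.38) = 17.45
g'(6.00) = -24.00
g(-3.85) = -27.67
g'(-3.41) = 32.46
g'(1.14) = 5.16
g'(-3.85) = 35.10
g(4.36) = 58.29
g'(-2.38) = 26.28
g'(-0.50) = 15.00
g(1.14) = 72.78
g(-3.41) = -12.80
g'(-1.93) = 23.58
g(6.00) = 27.00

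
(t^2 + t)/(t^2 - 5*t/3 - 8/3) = 3*t/(3*t - 8)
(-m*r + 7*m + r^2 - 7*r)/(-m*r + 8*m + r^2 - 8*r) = (r - 7)/(r - 8)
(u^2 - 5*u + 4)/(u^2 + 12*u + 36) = (u^2 - 5*u + 4)/(u^2 + 12*u + 36)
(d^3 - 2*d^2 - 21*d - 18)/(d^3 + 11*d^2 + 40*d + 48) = (d^2 - 5*d - 6)/(d^2 + 8*d + 16)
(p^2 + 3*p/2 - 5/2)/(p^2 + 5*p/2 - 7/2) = (2*p + 5)/(2*p + 7)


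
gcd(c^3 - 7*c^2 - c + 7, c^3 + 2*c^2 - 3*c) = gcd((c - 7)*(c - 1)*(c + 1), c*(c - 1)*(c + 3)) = c - 1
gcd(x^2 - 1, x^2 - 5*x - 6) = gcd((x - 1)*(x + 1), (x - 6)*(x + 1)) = x + 1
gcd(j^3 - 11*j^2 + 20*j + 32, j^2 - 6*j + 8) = j - 4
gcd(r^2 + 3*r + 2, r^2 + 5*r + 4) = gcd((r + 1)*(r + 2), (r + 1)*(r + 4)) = r + 1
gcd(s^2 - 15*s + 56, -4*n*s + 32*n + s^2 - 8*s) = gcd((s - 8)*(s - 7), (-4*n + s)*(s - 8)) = s - 8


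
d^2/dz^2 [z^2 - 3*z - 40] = 2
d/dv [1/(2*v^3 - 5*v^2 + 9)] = 2*v*(5 - 3*v)/(2*v^3 - 5*v^2 + 9)^2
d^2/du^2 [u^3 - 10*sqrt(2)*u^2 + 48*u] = 6*u - 20*sqrt(2)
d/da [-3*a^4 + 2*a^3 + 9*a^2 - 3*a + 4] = -12*a^3 + 6*a^2 + 18*a - 3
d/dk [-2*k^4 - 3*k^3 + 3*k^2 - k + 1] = -8*k^3 - 9*k^2 + 6*k - 1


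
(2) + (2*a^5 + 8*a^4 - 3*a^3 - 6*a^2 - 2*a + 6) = 2*a^5 + 8*a^4 - 3*a^3 - 6*a^2 - 2*a + 8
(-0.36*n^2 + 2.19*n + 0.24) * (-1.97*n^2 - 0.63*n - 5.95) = 0.7092*n^4 - 4.0875*n^3 + 0.2895*n^2 - 13.1817*n - 1.428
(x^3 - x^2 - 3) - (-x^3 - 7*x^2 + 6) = 2*x^3 + 6*x^2 - 9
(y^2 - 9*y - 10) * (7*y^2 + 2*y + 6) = 7*y^4 - 61*y^3 - 82*y^2 - 74*y - 60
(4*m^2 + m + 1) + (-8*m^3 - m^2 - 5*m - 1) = -8*m^3 + 3*m^2 - 4*m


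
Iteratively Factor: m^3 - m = (m - 1)*(m^2 + m) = (m - 1)*(m + 1)*(m)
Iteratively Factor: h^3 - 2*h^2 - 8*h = (h - 4)*(h^2 + 2*h) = (h - 4)*(h + 2)*(h)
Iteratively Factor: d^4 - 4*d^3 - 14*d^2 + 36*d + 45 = (d - 5)*(d^3 + d^2 - 9*d - 9) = (d - 5)*(d + 3)*(d^2 - 2*d - 3) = (d - 5)*(d + 1)*(d + 3)*(d - 3)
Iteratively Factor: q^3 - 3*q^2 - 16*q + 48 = (q - 4)*(q^2 + q - 12) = (q - 4)*(q + 4)*(q - 3)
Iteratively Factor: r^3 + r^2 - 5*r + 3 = (r + 3)*(r^2 - 2*r + 1) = (r - 1)*(r + 3)*(r - 1)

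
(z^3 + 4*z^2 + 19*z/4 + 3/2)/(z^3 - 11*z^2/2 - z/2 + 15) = (z^2 + 5*z/2 + 1)/(z^2 - 7*z + 10)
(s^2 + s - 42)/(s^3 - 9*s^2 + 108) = (s + 7)/(s^2 - 3*s - 18)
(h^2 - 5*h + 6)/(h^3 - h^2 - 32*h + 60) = (h - 3)/(h^2 + h - 30)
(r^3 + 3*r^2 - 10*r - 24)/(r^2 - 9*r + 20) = (r^3 + 3*r^2 - 10*r - 24)/(r^2 - 9*r + 20)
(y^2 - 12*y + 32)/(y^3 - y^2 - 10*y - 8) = (y - 8)/(y^2 + 3*y + 2)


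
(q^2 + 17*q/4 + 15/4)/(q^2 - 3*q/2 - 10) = (4*q^2 + 17*q + 15)/(2*(2*q^2 - 3*q - 20))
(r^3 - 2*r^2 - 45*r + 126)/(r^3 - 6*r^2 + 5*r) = (r^3 - 2*r^2 - 45*r + 126)/(r*(r^2 - 6*r + 5))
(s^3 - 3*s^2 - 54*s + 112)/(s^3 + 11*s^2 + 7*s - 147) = (s^2 - 10*s + 16)/(s^2 + 4*s - 21)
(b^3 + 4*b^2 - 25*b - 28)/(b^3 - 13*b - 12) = (b + 7)/(b + 3)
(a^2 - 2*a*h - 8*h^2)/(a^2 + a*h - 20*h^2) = (a + 2*h)/(a + 5*h)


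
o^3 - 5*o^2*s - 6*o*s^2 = o*(o - 6*s)*(o + s)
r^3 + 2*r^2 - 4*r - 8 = (r - 2)*(r + 2)^2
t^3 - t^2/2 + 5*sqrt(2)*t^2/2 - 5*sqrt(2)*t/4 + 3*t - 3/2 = (t - 1/2)*(t + sqrt(2))*(t + 3*sqrt(2)/2)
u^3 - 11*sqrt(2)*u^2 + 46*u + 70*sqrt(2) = (u - 7*sqrt(2))*(u - 5*sqrt(2))*(u + sqrt(2))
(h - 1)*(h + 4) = h^2 + 3*h - 4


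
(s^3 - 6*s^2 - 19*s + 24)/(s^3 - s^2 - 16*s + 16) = (s^2 - 5*s - 24)/(s^2 - 16)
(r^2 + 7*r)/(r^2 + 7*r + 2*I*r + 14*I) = r/(r + 2*I)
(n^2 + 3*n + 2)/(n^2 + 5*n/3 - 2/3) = 3*(n + 1)/(3*n - 1)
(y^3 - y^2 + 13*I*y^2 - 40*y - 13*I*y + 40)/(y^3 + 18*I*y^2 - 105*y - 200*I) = (y - 1)/(y + 5*I)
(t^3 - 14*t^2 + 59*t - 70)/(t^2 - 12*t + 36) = (t^3 - 14*t^2 + 59*t - 70)/(t^2 - 12*t + 36)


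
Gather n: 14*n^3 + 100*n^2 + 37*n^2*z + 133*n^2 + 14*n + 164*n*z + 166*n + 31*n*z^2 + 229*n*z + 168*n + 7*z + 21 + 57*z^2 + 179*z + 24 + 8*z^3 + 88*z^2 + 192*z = 14*n^3 + n^2*(37*z + 233) + n*(31*z^2 + 393*z + 348) + 8*z^3 + 145*z^2 + 378*z + 45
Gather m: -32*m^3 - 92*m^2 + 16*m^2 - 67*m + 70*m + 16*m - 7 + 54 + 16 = -32*m^3 - 76*m^2 + 19*m + 63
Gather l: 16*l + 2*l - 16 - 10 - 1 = 18*l - 27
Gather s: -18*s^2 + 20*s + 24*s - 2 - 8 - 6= -18*s^2 + 44*s - 16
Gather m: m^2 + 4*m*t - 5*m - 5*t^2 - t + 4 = m^2 + m*(4*t - 5) - 5*t^2 - t + 4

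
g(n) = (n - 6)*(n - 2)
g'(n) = 2*n - 8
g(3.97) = -4.00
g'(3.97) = -0.06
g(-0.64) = 17.53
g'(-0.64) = -9.28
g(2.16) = -0.61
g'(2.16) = -3.68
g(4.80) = -3.36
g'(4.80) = 1.60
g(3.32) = -3.54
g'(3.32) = -1.36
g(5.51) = -1.72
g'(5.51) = 3.02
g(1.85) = 0.62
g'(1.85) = -4.30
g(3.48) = -3.73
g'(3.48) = -1.04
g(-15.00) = 357.00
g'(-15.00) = -38.00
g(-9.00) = 165.00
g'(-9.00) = -26.00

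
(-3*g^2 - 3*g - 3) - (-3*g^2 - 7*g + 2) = 4*g - 5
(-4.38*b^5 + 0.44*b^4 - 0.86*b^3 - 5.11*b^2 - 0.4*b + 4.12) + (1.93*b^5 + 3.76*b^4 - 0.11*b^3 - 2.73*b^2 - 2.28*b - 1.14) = -2.45*b^5 + 4.2*b^4 - 0.97*b^3 - 7.84*b^2 - 2.68*b + 2.98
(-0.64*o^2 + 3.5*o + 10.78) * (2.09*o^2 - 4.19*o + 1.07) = -1.3376*o^4 + 9.9966*o^3 + 7.1804*o^2 - 41.4232*o + 11.5346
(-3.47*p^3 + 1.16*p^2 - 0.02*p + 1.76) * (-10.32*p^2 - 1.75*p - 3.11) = 35.8104*p^5 - 5.8987*p^4 + 8.9681*p^3 - 21.7358*p^2 - 3.0178*p - 5.4736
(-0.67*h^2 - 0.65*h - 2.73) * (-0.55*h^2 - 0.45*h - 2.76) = 0.3685*h^4 + 0.659*h^3 + 3.6432*h^2 + 3.0225*h + 7.5348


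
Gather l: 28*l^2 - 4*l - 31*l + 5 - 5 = 28*l^2 - 35*l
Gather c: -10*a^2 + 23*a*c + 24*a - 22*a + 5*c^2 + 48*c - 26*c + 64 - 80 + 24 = -10*a^2 + 2*a + 5*c^2 + c*(23*a + 22) + 8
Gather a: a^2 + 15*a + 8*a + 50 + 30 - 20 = a^2 + 23*a + 60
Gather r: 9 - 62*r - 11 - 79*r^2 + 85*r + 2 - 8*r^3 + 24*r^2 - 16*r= -8*r^3 - 55*r^2 + 7*r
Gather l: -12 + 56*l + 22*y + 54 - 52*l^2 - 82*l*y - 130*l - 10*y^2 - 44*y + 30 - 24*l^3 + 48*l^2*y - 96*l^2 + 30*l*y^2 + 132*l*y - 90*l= -24*l^3 + l^2*(48*y - 148) + l*(30*y^2 + 50*y - 164) - 10*y^2 - 22*y + 72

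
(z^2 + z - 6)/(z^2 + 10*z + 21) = (z - 2)/(z + 7)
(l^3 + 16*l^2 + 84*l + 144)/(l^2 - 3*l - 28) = (l^2 + 12*l + 36)/(l - 7)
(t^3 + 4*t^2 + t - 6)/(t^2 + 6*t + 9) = (t^2 + t - 2)/(t + 3)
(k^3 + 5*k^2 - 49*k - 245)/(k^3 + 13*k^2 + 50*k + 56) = (k^2 - 2*k - 35)/(k^2 + 6*k + 8)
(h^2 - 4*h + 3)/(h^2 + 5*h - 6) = (h - 3)/(h + 6)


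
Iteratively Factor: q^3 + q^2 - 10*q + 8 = (q - 1)*(q^2 + 2*q - 8) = (q - 2)*(q - 1)*(q + 4)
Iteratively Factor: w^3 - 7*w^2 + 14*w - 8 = (w - 2)*(w^2 - 5*w + 4) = (w - 2)*(w - 1)*(w - 4)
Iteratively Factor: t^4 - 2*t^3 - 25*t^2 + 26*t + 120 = (t - 3)*(t^3 + t^2 - 22*t - 40) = (t - 3)*(t + 2)*(t^2 - t - 20) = (t - 5)*(t - 3)*(t + 2)*(t + 4)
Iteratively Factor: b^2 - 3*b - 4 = (b + 1)*(b - 4)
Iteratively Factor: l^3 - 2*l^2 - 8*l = (l - 4)*(l^2 + 2*l) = l*(l - 4)*(l + 2)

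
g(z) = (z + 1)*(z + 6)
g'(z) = 2*z + 7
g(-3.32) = -6.22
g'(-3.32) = 0.36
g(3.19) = 38.51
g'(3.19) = 13.38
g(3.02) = 36.26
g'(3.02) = 13.04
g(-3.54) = -6.25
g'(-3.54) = -0.08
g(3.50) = 42.75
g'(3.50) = 14.00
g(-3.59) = -6.24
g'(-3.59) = -0.18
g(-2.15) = -4.43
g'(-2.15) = 2.70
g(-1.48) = -2.17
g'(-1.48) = 4.04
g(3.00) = 36.00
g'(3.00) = 13.00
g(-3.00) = -6.00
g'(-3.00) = 1.00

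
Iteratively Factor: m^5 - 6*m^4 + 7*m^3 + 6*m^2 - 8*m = (m + 1)*(m^4 - 7*m^3 + 14*m^2 - 8*m) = m*(m + 1)*(m^3 - 7*m^2 + 14*m - 8) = m*(m - 2)*(m + 1)*(m^2 - 5*m + 4) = m*(m - 2)*(m - 1)*(m + 1)*(m - 4)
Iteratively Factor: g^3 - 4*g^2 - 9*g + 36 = (g - 4)*(g^2 - 9) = (g - 4)*(g + 3)*(g - 3)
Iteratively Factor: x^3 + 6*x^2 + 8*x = (x + 2)*(x^2 + 4*x) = x*(x + 2)*(x + 4)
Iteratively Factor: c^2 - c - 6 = (c + 2)*(c - 3)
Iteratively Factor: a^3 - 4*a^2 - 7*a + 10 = (a - 1)*(a^2 - 3*a - 10) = (a - 5)*(a - 1)*(a + 2)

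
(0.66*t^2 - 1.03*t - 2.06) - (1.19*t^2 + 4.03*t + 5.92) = -0.53*t^2 - 5.06*t - 7.98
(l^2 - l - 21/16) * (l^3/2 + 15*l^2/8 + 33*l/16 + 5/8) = l^5/2 + 11*l^4/8 - 15*l^3/32 - 499*l^2/128 - 853*l/256 - 105/128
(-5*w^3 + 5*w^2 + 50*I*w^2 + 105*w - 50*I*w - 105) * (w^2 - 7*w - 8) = -5*w^5 + 40*w^4 + 50*I*w^4 + 110*w^3 - 400*I*w^3 - 880*w^2 - 50*I*w^2 - 105*w + 400*I*w + 840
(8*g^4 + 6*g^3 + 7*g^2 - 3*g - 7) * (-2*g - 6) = -16*g^5 - 60*g^4 - 50*g^3 - 36*g^2 + 32*g + 42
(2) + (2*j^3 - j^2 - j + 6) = 2*j^3 - j^2 - j + 8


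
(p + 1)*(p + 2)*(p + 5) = p^3 + 8*p^2 + 17*p + 10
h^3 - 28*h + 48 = (h - 4)*(h - 2)*(h + 6)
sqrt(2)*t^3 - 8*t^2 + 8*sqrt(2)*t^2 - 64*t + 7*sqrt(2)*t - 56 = (t + 7)*(t - 4*sqrt(2))*(sqrt(2)*t + sqrt(2))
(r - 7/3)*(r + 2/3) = r^2 - 5*r/3 - 14/9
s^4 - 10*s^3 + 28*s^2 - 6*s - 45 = (s - 5)*(s - 3)^2*(s + 1)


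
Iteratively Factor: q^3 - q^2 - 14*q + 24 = (q + 4)*(q^2 - 5*q + 6) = (q - 3)*(q + 4)*(q - 2)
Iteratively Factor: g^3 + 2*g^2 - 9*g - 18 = (g + 3)*(g^2 - g - 6) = (g - 3)*(g + 3)*(g + 2)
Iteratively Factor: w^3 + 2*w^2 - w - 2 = (w + 1)*(w^2 + w - 2) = (w + 1)*(w + 2)*(w - 1)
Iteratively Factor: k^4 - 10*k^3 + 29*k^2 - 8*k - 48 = (k - 4)*(k^3 - 6*k^2 + 5*k + 12) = (k - 4)*(k + 1)*(k^2 - 7*k + 12) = (k - 4)^2*(k + 1)*(k - 3)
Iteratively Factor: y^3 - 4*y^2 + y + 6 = (y - 3)*(y^2 - y - 2) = (y - 3)*(y + 1)*(y - 2)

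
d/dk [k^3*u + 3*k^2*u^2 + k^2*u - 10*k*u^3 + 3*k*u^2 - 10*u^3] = u*(3*k^2 + 6*k*u + 2*k - 10*u^2 + 3*u)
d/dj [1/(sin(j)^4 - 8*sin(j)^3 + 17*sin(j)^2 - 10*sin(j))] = 2*(-2*sin(j)^3 + 12*sin(j)^2 - 17*sin(j) + 5)*cos(j)/((sin(j)^3 - 8*sin(j)^2 + 17*sin(j) - 10)^2*sin(j)^2)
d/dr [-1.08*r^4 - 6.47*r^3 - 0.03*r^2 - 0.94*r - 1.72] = -4.32*r^3 - 19.41*r^2 - 0.06*r - 0.94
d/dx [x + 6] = 1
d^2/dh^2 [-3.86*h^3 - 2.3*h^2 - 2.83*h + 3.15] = -23.16*h - 4.6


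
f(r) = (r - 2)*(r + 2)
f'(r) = 2*r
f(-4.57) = 16.88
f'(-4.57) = -9.14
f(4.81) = 19.14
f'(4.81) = 9.62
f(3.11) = 5.67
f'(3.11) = 6.22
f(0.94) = -3.12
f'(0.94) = 1.88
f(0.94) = -3.12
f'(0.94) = 1.88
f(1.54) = -1.63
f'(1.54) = 3.08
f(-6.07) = 32.84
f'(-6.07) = -12.14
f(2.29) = 1.24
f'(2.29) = 4.58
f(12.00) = 140.00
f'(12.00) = 24.00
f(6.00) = 32.00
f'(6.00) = 12.00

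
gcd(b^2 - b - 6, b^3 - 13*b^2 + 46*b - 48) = b - 3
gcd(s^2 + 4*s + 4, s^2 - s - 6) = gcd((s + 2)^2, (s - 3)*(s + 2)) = s + 2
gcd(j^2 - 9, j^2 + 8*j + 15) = j + 3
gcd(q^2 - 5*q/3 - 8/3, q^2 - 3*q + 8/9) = q - 8/3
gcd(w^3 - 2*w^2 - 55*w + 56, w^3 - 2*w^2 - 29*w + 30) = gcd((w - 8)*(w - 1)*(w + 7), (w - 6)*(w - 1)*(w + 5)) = w - 1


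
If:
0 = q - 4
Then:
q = 4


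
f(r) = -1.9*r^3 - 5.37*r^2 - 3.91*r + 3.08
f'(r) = -5.7*r^2 - 10.74*r - 3.91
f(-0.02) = 3.16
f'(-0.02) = -3.70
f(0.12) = 2.53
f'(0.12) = -5.28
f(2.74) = -87.03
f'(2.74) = -76.13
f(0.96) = -7.30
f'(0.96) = -19.47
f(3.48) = -155.63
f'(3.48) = -110.31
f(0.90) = -6.17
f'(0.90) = -18.19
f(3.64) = -173.94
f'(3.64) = -118.53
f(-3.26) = 24.58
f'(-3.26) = -29.47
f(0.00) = 3.08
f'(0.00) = -3.91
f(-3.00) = 17.78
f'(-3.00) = -22.99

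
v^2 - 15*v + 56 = (v - 8)*(v - 7)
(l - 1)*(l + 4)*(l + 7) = l^3 + 10*l^2 + 17*l - 28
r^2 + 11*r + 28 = (r + 4)*(r + 7)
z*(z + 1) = z^2 + z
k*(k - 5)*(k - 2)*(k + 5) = k^4 - 2*k^3 - 25*k^2 + 50*k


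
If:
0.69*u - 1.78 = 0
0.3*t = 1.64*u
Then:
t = 14.10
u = 2.58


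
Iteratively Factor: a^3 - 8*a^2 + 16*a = (a - 4)*(a^2 - 4*a) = a*(a - 4)*(a - 4)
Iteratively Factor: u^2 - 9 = (u + 3)*(u - 3)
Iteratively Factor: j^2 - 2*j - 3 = (j + 1)*(j - 3)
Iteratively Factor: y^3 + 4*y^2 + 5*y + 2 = (y + 1)*(y^2 + 3*y + 2) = (y + 1)*(y + 2)*(y + 1)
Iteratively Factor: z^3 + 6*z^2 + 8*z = (z)*(z^2 + 6*z + 8) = z*(z + 2)*(z + 4)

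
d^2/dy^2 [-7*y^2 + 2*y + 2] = -14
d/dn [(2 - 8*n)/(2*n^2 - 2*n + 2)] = (-4*n^2 + 4*n + (2*n - 1)*(4*n - 1) - 4)/(n^2 - n + 1)^2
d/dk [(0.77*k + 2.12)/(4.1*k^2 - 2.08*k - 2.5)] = (-3.157*k^2 - 17.384*k + 2.4846)/(16.81*k^4 - 17.056*k^3 - 16.1736*k^2 + 10.4*k + 6.25)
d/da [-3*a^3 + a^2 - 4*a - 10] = -9*a^2 + 2*a - 4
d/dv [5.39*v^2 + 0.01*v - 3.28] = 10.78*v + 0.01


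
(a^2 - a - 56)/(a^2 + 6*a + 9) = (a^2 - a - 56)/(a^2 + 6*a + 9)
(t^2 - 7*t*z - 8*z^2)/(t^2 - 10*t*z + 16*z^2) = (-t - z)/(-t + 2*z)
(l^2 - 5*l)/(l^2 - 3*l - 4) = l*(5 - l)/(-l^2 + 3*l + 4)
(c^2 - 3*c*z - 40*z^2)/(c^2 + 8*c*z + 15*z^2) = (c - 8*z)/(c + 3*z)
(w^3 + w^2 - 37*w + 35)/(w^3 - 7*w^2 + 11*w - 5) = (w + 7)/(w - 1)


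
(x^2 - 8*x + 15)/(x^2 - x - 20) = (x - 3)/(x + 4)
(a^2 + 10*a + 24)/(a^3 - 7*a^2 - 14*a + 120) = (a + 6)/(a^2 - 11*a + 30)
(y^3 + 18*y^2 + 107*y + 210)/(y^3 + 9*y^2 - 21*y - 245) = (y^2 + 11*y + 30)/(y^2 + 2*y - 35)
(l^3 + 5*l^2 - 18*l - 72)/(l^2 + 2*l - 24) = l + 3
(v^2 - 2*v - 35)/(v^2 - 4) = (v^2 - 2*v - 35)/(v^2 - 4)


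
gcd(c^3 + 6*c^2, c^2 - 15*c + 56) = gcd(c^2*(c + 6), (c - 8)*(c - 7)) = 1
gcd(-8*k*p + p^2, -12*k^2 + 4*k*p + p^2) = 1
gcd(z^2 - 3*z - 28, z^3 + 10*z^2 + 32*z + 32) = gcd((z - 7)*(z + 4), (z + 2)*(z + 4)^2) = z + 4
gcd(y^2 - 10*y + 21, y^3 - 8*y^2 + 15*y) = y - 3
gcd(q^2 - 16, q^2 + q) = 1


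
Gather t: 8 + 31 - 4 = 35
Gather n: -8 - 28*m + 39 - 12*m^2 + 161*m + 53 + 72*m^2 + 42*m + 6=60*m^2 + 175*m + 90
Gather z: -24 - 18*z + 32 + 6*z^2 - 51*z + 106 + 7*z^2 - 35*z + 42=13*z^2 - 104*z + 156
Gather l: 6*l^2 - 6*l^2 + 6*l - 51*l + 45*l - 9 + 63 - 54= 0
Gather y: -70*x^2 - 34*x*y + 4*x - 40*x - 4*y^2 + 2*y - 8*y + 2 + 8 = -70*x^2 - 36*x - 4*y^2 + y*(-34*x - 6) + 10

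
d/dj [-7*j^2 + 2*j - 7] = 2 - 14*j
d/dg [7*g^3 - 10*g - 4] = 21*g^2 - 10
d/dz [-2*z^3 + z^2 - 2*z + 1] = -6*z^2 + 2*z - 2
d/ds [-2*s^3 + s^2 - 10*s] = -6*s^2 + 2*s - 10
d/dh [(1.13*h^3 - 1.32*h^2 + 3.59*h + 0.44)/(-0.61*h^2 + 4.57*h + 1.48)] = (-0.6893*h^4 + 10.3282*h^3 + 1.1747*h^2 - 3.3704*h + 3.3024)/(0.3721*h^4 - 5.5754*h^3 + 19.0793*h^2 + 13.5272*h + 2.1904)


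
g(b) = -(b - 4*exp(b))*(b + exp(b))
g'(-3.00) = 5.72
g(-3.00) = -9.44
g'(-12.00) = 24.00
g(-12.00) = -144.00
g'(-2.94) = 5.59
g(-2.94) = -9.10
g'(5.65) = 652233.42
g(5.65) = 328073.37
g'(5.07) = 205580.16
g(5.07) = 103741.20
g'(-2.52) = 4.72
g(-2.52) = -6.93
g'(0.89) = 59.47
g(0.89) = 29.43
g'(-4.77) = 9.44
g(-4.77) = -22.87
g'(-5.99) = 11.94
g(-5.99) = -35.93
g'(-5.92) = 11.80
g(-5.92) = -35.09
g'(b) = -(1 - 4*exp(b))*(b + exp(b)) - (b - 4*exp(b))*(exp(b) + 1) = 3*b*exp(b) - 2*b + 8*exp(2*b) + 3*exp(b)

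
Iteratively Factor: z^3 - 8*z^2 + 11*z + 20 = (z + 1)*(z^2 - 9*z + 20) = (z - 4)*(z + 1)*(z - 5)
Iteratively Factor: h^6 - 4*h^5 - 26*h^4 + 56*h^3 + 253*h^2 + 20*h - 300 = (h - 5)*(h^5 + h^4 - 21*h^3 - 49*h^2 + 8*h + 60) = (h - 5)^2*(h^4 + 6*h^3 + 9*h^2 - 4*h - 12) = (h - 5)^2*(h + 2)*(h^3 + 4*h^2 + h - 6) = (h - 5)^2*(h + 2)*(h + 3)*(h^2 + h - 2) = (h - 5)^2*(h - 1)*(h + 2)*(h + 3)*(h + 2)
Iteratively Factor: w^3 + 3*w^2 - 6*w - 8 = (w + 4)*(w^2 - w - 2) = (w - 2)*(w + 4)*(w + 1)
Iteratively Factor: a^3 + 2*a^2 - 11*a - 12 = (a + 4)*(a^2 - 2*a - 3) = (a + 1)*(a + 4)*(a - 3)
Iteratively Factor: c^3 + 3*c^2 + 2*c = (c + 2)*(c^2 + c) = c*(c + 2)*(c + 1)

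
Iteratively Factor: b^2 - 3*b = (b)*(b - 3)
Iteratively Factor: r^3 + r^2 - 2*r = (r + 2)*(r^2 - r) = r*(r + 2)*(r - 1)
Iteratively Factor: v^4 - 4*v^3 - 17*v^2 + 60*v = (v - 3)*(v^3 - v^2 - 20*v) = v*(v - 3)*(v^2 - v - 20) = v*(v - 5)*(v - 3)*(v + 4)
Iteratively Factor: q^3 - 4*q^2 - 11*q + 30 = (q - 2)*(q^2 - 2*q - 15) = (q - 2)*(q + 3)*(q - 5)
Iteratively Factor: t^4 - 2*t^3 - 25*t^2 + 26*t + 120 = (t - 3)*(t^3 + t^2 - 22*t - 40) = (t - 5)*(t - 3)*(t^2 + 6*t + 8) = (t - 5)*(t - 3)*(t + 2)*(t + 4)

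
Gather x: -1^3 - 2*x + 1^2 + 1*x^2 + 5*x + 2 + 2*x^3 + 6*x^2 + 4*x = 2*x^3 + 7*x^2 + 7*x + 2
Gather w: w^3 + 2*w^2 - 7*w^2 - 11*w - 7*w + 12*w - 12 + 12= w^3 - 5*w^2 - 6*w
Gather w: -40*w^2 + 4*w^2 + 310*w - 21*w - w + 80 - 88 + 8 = -36*w^2 + 288*w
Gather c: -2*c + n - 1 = -2*c + n - 1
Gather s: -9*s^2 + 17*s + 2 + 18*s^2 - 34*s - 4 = 9*s^2 - 17*s - 2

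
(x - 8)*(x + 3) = x^2 - 5*x - 24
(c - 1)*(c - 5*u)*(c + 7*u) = c^3 + 2*c^2*u - c^2 - 35*c*u^2 - 2*c*u + 35*u^2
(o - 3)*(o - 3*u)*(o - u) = o^3 - 4*o^2*u - 3*o^2 + 3*o*u^2 + 12*o*u - 9*u^2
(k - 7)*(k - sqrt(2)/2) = k^2 - 7*k - sqrt(2)*k/2 + 7*sqrt(2)/2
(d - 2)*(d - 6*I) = d^2 - 2*d - 6*I*d + 12*I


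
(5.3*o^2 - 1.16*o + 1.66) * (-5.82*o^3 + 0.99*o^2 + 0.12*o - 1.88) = -30.846*o^5 + 11.9982*o^4 - 10.1736*o^3 - 8.4598*o^2 + 2.38*o - 3.1208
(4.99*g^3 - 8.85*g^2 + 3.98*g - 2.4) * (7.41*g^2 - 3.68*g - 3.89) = 36.9759*g^5 - 83.9417*g^4 + 42.6487*g^3 + 1.9961*g^2 - 6.6502*g + 9.336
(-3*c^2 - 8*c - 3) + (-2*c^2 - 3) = -5*c^2 - 8*c - 6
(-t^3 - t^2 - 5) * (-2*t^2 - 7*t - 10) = 2*t^5 + 9*t^4 + 17*t^3 + 20*t^2 + 35*t + 50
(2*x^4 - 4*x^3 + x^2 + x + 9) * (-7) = -14*x^4 + 28*x^3 - 7*x^2 - 7*x - 63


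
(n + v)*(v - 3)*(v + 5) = n*v^2 + 2*n*v - 15*n + v^3 + 2*v^2 - 15*v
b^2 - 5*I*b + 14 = (b - 7*I)*(b + 2*I)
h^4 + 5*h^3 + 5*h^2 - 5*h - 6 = (h - 1)*(h + 1)*(h + 2)*(h + 3)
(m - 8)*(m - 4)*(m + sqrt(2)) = m^3 - 12*m^2 + sqrt(2)*m^2 - 12*sqrt(2)*m + 32*m + 32*sqrt(2)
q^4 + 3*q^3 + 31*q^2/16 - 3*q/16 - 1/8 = (q - 1/4)*(q + 1/4)*(q + 1)*(q + 2)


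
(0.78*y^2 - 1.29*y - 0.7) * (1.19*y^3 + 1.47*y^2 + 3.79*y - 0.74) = 0.9282*y^5 - 0.3885*y^4 + 0.2269*y^3 - 6.4953*y^2 - 1.6984*y + 0.518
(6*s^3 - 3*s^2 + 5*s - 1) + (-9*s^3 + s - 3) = -3*s^3 - 3*s^2 + 6*s - 4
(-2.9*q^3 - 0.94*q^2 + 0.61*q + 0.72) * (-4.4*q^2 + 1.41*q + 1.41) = 12.76*q^5 + 0.0470000000000006*q^4 - 8.0984*q^3 - 3.6333*q^2 + 1.8753*q + 1.0152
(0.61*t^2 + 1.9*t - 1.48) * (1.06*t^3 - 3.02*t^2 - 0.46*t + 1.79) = 0.6466*t^5 + 0.1718*t^4 - 7.5874*t^3 + 4.6875*t^2 + 4.0818*t - 2.6492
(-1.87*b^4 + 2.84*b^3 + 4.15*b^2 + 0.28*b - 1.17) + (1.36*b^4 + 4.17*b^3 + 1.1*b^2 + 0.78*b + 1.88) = -0.51*b^4 + 7.01*b^3 + 5.25*b^2 + 1.06*b + 0.71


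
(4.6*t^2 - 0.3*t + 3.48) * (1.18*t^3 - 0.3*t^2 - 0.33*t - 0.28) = 5.428*t^5 - 1.734*t^4 + 2.6784*t^3 - 2.233*t^2 - 1.0644*t - 0.9744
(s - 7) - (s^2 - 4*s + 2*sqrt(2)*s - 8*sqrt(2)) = -s^2 - 2*sqrt(2)*s + 5*s - 7 + 8*sqrt(2)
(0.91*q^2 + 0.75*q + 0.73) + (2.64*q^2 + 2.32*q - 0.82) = 3.55*q^2 + 3.07*q - 0.09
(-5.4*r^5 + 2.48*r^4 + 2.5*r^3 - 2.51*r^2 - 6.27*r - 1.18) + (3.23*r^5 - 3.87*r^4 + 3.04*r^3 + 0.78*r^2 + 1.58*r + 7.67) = -2.17*r^5 - 1.39*r^4 + 5.54*r^3 - 1.73*r^2 - 4.69*r + 6.49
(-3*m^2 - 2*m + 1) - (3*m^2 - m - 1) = -6*m^2 - m + 2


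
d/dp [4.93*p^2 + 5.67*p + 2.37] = 9.86*p + 5.67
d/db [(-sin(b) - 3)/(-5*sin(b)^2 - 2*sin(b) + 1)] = (-30*sin(b) + 5*cos(b)^2 - 12)*cos(b)/(5*sin(b)^2 + 2*sin(b) - 1)^2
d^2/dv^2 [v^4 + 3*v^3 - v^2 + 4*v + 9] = 12*v^2 + 18*v - 2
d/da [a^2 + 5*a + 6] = 2*a + 5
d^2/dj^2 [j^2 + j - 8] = 2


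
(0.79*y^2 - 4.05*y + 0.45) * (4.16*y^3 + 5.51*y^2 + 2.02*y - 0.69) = 3.2864*y^5 - 12.4951*y^4 - 18.8477*y^3 - 6.2466*y^2 + 3.7035*y - 0.3105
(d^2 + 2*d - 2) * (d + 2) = d^3 + 4*d^2 + 2*d - 4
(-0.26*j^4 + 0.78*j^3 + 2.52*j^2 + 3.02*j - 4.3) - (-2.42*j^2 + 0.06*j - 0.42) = -0.26*j^4 + 0.78*j^3 + 4.94*j^2 + 2.96*j - 3.88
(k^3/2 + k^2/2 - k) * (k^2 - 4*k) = k^5/2 - 3*k^4/2 - 3*k^3 + 4*k^2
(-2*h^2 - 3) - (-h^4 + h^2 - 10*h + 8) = h^4 - 3*h^2 + 10*h - 11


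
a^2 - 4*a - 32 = (a - 8)*(a + 4)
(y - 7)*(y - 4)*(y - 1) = y^3 - 12*y^2 + 39*y - 28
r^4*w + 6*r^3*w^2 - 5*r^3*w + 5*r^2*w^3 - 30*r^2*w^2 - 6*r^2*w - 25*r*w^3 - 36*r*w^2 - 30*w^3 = (r - 6)*(r + w)*(r + 5*w)*(r*w + w)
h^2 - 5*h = h*(h - 5)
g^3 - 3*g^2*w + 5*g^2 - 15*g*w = g*(g + 5)*(g - 3*w)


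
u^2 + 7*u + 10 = (u + 2)*(u + 5)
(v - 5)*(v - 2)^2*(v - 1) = v^4 - 10*v^3 + 33*v^2 - 44*v + 20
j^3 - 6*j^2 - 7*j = j*(j - 7)*(j + 1)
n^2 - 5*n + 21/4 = (n - 7/2)*(n - 3/2)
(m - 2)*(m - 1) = m^2 - 3*m + 2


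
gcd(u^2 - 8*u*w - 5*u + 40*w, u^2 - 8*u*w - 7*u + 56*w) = u - 8*w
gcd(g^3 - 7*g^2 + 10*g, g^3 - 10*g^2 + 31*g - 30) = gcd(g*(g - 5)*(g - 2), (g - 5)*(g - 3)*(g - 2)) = g^2 - 7*g + 10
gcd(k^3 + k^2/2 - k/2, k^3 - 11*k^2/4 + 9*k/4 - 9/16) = k - 1/2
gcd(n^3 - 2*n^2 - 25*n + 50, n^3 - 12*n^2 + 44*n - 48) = n - 2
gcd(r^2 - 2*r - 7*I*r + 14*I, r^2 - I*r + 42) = r - 7*I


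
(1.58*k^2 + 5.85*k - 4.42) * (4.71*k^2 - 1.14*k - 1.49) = 7.4418*k^4 + 25.7523*k^3 - 29.8414*k^2 - 3.6777*k + 6.5858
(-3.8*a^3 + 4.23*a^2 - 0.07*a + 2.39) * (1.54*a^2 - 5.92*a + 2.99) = -5.852*a^5 + 29.0102*a^4 - 36.5114*a^3 + 16.7427*a^2 - 14.3581*a + 7.1461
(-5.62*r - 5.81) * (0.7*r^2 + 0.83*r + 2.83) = -3.934*r^3 - 8.7316*r^2 - 20.7269*r - 16.4423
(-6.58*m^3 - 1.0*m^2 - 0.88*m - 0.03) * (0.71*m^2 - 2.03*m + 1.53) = -4.6718*m^5 + 12.6474*m^4 - 8.6622*m^3 + 0.2351*m^2 - 1.2855*m - 0.0459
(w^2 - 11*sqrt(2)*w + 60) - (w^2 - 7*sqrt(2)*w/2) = -15*sqrt(2)*w/2 + 60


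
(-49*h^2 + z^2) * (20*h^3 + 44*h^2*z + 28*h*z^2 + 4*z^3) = -980*h^5 - 2156*h^4*z - 1352*h^3*z^2 - 152*h^2*z^3 + 28*h*z^4 + 4*z^5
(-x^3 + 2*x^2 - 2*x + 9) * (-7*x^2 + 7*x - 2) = 7*x^5 - 21*x^4 + 30*x^3 - 81*x^2 + 67*x - 18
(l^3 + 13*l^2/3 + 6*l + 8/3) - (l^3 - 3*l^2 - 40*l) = 22*l^2/3 + 46*l + 8/3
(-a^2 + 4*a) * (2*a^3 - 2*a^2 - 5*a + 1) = -2*a^5 + 10*a^4 - 3*a^3 - 21*a^2 + 4*a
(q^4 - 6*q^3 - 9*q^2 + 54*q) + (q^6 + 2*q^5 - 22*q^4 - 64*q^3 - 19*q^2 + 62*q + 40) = q^6 + 2*q^5 - 21*q^4 - 70*q^3 - 28*q^2 + 116*q + 40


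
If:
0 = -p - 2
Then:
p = -2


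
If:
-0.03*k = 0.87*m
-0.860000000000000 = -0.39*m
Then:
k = -63.95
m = 2.21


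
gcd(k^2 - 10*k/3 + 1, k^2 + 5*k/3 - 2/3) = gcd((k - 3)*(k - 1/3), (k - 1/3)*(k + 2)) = k - 1/3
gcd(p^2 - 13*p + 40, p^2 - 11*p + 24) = p - 8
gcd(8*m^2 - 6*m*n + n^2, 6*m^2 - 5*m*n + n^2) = 2*m - n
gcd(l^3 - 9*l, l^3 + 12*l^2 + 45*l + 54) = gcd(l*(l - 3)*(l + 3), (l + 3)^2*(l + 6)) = l + 3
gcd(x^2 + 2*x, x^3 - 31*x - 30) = 1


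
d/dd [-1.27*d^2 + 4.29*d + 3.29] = 4.29 - 2.54*d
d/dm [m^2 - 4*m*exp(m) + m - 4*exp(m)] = -4*m*exp(m) + 2*m - 8*exp(m) + 1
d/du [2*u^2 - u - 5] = 4*u - 1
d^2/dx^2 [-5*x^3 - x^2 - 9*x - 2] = -30*x - 2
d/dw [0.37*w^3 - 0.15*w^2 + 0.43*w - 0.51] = 1.11*w^2 - 0.3*w + 0.43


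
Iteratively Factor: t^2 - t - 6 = (t + 2)*(t - 3)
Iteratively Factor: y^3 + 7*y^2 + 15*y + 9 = (y + 1)*(y^2 + 6*y + 9) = (y + 1)*(y + 3)*(y + 3)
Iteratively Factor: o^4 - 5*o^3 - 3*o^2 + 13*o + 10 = (o - 2)*(o^3 - 3*o^2 - 9*o - 5) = (o - 2)*(o + 1)*(o^2 - 4*o - 5) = (o - 5)*(o - 2)*(o + 1)*(o + 1)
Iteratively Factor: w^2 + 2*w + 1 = (w + 1)*(w + 1)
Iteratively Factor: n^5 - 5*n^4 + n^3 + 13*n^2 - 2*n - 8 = (n - 2)*(n^4 - 3*n^3 - 5*n^2 + 3*n + 4) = (n - 2)*(n - 1)*(n^3 - 2*n^2 - 7*n - 4) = (n - 4)*(n - 2)*(n - 1)*(n^2 + 2*n + 1) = (n - 4)*(n - 2)*(n - 1)*(n + 1)*(n + 1)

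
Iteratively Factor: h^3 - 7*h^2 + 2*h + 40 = (h - 4)*(h^2 - 3*h - 10) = (h - 4)*(h + 2)*(h - 5)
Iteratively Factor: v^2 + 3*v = (v + 3)*(v)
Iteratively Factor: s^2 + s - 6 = (s - 2)*(s + 3)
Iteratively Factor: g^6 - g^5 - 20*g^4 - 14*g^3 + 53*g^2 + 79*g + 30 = (g + 1)*(g^5 - 2*g^4 - 18*g^3 + 4*g^2 + 49*g + 30) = (g + 1)^2*(g^4 - 3*g^3 - 15*g^2 + 19*g + 30) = (g + 1)^2*(g + 3)*(g^3 - 6*g^2 + 3*g + 10) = (g + 1)^3*(g + 3)*(g^2 - 7*g + 10) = (g - 2)*(g + 1)^3*(g + 3)*(g - 5)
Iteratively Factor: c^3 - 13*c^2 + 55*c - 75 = (c - 5)*(c^2 - 8*c + 15) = (c - 5)*(c - 3)*(c - 5)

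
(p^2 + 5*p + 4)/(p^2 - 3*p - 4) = (p + 4)/(p - 4)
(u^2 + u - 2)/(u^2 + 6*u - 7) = (u + 2)/(u + 7)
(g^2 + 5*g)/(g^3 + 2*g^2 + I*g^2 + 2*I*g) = (g + 5)/(g^2 + g*(2 + I) + 2*I)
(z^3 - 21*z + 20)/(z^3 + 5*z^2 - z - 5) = (z - 4)/(z + 1)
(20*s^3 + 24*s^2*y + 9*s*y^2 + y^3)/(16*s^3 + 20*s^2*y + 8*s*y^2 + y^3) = (5*s + y)/(4*s + y)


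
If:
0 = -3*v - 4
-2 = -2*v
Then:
No Solution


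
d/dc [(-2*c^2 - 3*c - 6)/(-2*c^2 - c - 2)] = 4*c*(-c - 4)/(4*c^4 + 4*c^3 + 9*c^2 + 4*c + 4)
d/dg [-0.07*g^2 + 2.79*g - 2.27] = 2.79 - 0.14*g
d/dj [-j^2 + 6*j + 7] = 6 - 2*j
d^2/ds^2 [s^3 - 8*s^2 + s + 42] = 6*s - 16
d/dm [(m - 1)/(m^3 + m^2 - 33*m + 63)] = 2*(-m^2 - 2*m - 5)/(m^5 + 5*m^4 - 50*m^3 - 90*m^2 + 945*m - 1323)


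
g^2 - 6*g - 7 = (g - 7)*(g + 1)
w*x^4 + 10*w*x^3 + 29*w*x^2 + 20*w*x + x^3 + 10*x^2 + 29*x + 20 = (x + 1)*(x + 4)*(x + 5)*(w*x + 1)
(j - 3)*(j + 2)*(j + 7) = j^3 + 6*j^2 - 13*j - 42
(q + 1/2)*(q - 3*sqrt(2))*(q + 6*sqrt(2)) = q^3 + q^2/2 + 3*sqrt(2)*q^2 - 36*q + 3*sqrt(2)*q/2 - 18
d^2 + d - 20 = (d - 4)*(d + 5)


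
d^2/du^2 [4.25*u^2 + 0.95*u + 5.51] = 8.50000000000000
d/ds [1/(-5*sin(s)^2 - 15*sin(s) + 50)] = (2*sin(s) + 3)*cos(s)/(5*(sin(s)^2 + 3*sin(s) - 10)^2)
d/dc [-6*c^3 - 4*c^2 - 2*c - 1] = -18*c^2 - 8*c - 2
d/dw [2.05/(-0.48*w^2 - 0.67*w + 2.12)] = (1.968*w + 1.3735)/(0.48*w^2 + 0.67*w - 2.12)^2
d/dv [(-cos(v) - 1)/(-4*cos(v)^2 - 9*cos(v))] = (4*sin(v) + 9*sin(v)/cos(v)^2 + 8*tan(v))/(4*cos(v) + 9)^2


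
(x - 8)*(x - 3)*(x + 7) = x^3 - 4*x^2 - 53*x + 168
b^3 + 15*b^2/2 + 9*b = b*(b + 3/2)*(b + 6)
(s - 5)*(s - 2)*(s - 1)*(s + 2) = s^4 - 6*s^3 + s^2 + 24*s - 20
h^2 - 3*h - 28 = (h - 7)*(h + 4)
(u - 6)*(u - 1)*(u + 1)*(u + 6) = u^4 - 37*u^2 + 36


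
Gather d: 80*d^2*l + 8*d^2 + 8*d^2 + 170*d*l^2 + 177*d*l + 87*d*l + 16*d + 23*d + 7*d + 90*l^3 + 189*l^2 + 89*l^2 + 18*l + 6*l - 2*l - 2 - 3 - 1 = d^2*(80*l + 16) + d*(170*l^2 + 264*l + 46) + 90*l^3 + 278*l^2 + 22*l - 6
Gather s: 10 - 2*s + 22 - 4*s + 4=36 - 6*s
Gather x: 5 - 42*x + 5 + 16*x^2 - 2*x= 16*x^2 - 44*x + 10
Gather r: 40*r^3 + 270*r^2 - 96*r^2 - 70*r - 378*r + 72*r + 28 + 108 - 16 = 40*r^3 + 174*r^2 - 376*r + 120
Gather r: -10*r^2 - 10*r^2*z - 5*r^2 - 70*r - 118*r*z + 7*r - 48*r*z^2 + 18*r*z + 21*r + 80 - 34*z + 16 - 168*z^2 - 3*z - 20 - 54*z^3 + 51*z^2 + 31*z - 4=r^2*(-10*z - 15) + r*(-48*z^2 - 100*z - 42) - 54*z^3 - 117*z^2 - 6*z + 72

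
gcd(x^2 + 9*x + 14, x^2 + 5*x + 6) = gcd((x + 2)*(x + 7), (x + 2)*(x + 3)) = x + 2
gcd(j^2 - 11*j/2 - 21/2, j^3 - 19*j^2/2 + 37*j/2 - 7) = j - 7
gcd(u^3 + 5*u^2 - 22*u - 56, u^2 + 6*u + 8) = u + 2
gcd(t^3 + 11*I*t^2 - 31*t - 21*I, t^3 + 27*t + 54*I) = t + 3*I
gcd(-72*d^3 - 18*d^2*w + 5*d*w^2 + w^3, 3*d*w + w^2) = 3*d + w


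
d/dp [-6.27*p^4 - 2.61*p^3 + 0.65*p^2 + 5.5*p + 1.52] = -25.08*p^3 - 7.83*p^2 + 1.3*p + 5.5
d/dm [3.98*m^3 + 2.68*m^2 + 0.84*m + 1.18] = 11.94*m^2 + 5.36*m + 0.84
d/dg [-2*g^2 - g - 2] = -4*g - 1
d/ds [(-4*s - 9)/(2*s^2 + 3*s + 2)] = (8*s^2 + 36*s + 19)/(4*s^4 + 12*s^3 + 17*s^2 + 12*s + 4)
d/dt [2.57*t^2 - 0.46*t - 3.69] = 5.14*t - 0.46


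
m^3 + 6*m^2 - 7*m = m*(m - 1)*(m + 7)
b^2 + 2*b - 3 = (b - 1)*(b + 3)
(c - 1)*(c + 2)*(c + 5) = c^3 + 6*c^2 + 3*c - 10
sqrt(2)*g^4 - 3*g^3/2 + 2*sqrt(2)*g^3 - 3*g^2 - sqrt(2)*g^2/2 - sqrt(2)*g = g*(g + 2)*(g - sqrt(2))*(sqrt(2)*g + 1/2)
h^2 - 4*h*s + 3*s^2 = (h - 3*s)*(h - s)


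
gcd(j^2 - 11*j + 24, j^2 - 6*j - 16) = j - 8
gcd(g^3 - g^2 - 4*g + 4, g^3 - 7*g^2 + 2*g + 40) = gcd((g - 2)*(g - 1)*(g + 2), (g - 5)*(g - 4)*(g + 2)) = g + 2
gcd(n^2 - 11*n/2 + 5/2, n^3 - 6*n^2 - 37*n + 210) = n - 5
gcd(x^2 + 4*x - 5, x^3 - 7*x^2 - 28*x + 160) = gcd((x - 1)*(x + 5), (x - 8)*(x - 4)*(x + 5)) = x + 5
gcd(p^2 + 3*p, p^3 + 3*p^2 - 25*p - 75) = p + 3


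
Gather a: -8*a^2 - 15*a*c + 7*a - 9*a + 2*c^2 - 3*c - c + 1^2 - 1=-8*a^2 + a*(-15*c - 2) + 2*c^2 - 4*c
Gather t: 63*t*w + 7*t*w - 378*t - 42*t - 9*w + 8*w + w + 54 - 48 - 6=t*(70*w - 420)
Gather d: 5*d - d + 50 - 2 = 4*d + 48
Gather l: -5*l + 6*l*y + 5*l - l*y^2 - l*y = l*(-y^2 + 5*y)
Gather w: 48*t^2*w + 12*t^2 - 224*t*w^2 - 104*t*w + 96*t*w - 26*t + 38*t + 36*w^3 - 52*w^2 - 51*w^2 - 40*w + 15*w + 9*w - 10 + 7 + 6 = 12*t^2 + 12*t + 36*w^3 + w^2*(-224*t - 103) + w*(48*t^2 - 8*t - 16) + 3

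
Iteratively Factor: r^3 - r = (r + 1)*(r^2 - r) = r*(r + 1)*(r - 1)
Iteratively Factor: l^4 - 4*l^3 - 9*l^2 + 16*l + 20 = (l - 2)*(l^3 - 2*l^2 - 13*l - 10) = (l - 2)*(l + 1)*(l^2 - 3*l - 10) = (l - 5)*(l - 2)*(l + 1)*(l + 2)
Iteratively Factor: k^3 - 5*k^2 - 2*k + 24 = (k + 2)*(k^2 - 7*k + 12) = (k - 4)*(k + 2)*(k - 3)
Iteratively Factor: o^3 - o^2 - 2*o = (o)*(o^2 - o - 2) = o*(o - 2)*(o + 1)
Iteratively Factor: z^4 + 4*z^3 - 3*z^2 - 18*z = (z)*(z^3 + 4*z^2 - 3*z - 18) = z*(z + 3)*(z^2 + z - 6) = z*(z + 3)^2*(z - 2)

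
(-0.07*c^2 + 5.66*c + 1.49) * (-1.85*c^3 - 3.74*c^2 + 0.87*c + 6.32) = 0.1295*c^5 - 10.2092*c^4 - 23.9858*c^3 - 1.0908*c^2 + 37.0675*c + 9.4168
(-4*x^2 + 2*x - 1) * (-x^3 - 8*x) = 4*x^5 - 2*x^4 + 33*x^3 - 16*x^2 + 8*x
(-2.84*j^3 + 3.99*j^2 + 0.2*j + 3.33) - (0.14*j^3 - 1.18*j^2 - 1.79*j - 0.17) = -2.98*j^3 + 5.17*j^2 + 1.99*j + 3.5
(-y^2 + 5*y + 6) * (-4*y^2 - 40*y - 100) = 4*y^4 + 20*y^3 - 124*y^2 - 740*y - 600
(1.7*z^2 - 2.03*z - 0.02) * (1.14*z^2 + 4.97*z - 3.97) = 1.938*z^4 + 6.1348*z^3 - 16.8609*z^2 + 7.9597*z + 0.0794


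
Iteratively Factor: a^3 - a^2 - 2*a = (a)*(a^2 - a - 2) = a*(a - 2)*(a + 1)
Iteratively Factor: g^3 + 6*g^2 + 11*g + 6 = (g + 1)*(g^2 + 5*g + 6) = (g + 1)*(g + 2)*(g + 3)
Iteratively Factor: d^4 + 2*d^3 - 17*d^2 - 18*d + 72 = (d - 3)*(d^3 + 5*d^2 - 2*d - 24) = (d - 3)*(d + 4)*(d^2 + d - 6) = (d - 3)*(d + 3)*(d + 4)*(d - 2)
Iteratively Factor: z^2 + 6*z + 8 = (z + 4)*(z + 2)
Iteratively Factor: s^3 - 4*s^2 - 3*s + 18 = (s - 3)*(s^2 - s - 6) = (s - 3)^2*(s + 2)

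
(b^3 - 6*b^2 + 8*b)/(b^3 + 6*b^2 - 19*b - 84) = b*(b - 2)/(b^2 + 10*b + 21)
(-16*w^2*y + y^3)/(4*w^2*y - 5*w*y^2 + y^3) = (4*w + y)/(-w + y)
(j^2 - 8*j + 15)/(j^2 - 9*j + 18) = (j - 5)/(j - 6)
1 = 1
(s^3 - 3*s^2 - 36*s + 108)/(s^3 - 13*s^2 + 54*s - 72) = (s + 6)/(s - 4)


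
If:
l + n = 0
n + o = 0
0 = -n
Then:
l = 0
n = 0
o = 0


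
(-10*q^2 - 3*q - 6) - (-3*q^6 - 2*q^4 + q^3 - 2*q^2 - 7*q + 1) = 3*q^6 + 2*q^4 - q^3 - 8*q^2 + 4*q - 7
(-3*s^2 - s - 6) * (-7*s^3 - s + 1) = 21*s^5 + 7*s^4 + 45*s^3 - 2*s^2 + 5*s - 6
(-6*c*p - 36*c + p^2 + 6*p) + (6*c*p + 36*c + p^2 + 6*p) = 2*p^2 + 12*p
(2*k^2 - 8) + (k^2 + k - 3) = 3*k^2 + k - 11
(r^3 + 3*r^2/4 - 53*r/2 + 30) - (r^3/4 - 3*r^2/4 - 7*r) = 3*r^3/4 + 3*r^2/2 - 39*r/2 + 30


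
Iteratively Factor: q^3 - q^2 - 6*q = (q)*(q^2 - q - 6) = q*(q + 2)*(q - 3)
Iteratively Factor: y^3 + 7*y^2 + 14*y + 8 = (y + 2)*(y^2 + 5*y + 4) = (y + 2)*(y + 4)*(y + 1)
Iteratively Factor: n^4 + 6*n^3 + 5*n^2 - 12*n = (n)*(n^3 + 6*n^2 + 5*n - 12) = n*(n - 1)*(n^2 + 7*n + 12) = n*(n - 1)*(n + 4)*(n + 3)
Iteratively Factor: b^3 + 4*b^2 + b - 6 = (b - 1)*(b^2 + 5*b + 6) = (b - 1)*(b + 3)*(b + 2)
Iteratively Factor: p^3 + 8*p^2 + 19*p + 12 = (p + 1)*(p^2 + 7*p + 12) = (p + 1)*(p + 3)*(p + 4)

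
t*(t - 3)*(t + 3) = t^3 - 9*t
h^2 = h^2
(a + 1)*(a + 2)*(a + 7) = a^3 + 10*a^2 + 23*a + 14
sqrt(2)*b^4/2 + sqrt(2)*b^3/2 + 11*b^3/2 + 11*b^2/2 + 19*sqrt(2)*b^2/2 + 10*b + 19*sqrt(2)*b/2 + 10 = (b + 1)*(b + 2*sqrt(2))*(b + 5*sqrt(2)/2)*(sqrt(2)*b/2 + 1)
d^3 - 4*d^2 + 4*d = d*(d - 2)^2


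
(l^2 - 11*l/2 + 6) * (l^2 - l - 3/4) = l^4 - 13*l^3/2 + 43*l^2/4 - 15*l/8 - 9/2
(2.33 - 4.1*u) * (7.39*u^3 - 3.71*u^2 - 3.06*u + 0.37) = -30.299*u^4 + 32.4297*u^3 + 3.9017*u^2 - 8.6468*u + 0.8621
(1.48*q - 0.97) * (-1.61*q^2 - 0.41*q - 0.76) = -2.3828*q^3 + 0.9549*q^2 - 0.7271*q + 0.7372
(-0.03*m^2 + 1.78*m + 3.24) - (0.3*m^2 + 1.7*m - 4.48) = -0.33*m^2 + 0.0800000000000001*m + 7.72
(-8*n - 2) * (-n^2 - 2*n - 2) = 8*n^3 + 18*n^2 + 20*n + 4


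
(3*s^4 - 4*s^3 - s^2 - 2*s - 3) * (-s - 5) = -3*s^5 - 11*s^4 + 21*s^3 + 7*s^2 + 13*s + 15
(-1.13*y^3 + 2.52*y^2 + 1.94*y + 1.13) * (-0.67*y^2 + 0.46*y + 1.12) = 0.7571*y^5 - 2.2082*y^4 - 1.4062*y^3 + 2.9577*y^2 + 2.6926*y + 1.2656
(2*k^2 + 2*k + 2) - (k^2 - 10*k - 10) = k^2 + 12*k + 12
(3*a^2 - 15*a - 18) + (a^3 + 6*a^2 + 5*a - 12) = a^3 + 9*a^2 - 10*a - 30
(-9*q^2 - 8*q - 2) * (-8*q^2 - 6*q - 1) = 72*q^4 + 118*q^3 + 73*q^2 + 20*q + 2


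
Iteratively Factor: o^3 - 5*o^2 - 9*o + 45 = (o + 3)*(o^2 - 8*o + 15) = (o - 3)*(o + 3)*(o - 5)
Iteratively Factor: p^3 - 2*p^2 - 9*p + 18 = (p - 3)*(p^2 + p - 6) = (p - 3)*(p + 3)*(p - 2)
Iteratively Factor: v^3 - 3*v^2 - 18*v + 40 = (v + 4)*(v^2 - 7*v + 10) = (v - 2)*(v + 4)*(v - 5)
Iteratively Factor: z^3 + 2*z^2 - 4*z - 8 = (z + 2)*(z^2 - 4) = (z + 2)^2*(z - 2)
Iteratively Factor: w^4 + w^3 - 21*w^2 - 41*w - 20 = (w + 4)*(w^3 - 3*w^2 - 9*w - 5) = (w + 1)*(w + 4)*(w^2 - 4*w - 5) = (w - 5)*(w + 1)*(w + 4)*(w + 1)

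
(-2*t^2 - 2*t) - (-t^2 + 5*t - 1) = -t^2 - 7*t + 1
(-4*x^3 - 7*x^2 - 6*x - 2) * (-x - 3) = 4*x^4 + 19*x^3 + 27*x^2 + 20*x + 6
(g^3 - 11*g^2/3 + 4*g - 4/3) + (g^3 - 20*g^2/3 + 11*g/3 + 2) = 2*g^3 - 31*g^2/3 + 23*g/3 + 2/3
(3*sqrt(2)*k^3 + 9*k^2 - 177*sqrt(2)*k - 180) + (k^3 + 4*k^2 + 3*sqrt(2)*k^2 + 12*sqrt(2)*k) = k^3 + 3*sqrt(2)*k^3 + 3*sqrt(2)*k^2 + 13*k^2 - 165*sqrt(2)*k - 180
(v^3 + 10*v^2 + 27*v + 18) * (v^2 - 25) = v^5 + 10*v^4 + 2*v^3 - 232*v^2 - 675*v - 450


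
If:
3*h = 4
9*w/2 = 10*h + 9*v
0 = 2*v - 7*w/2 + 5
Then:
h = 4/3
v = -29/27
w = 22/27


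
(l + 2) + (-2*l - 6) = -l - 4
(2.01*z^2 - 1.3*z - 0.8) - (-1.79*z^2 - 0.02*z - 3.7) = 3.8*z^2 - 1.28*z + 2.9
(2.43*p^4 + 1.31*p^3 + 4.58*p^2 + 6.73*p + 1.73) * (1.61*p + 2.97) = 3.9123*p^5 + 9.3262*p^4 + 11.2645*p^3 + 24.4379*p^2 + 22.7734*p + 5.1381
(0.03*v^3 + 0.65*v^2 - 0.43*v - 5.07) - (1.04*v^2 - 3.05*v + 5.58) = 0.03*v^3 - 0.39*v^2 + 2.62*v - 10.65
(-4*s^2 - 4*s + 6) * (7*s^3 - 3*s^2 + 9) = -28*s^5 - 16*s^4 + 54*s^3 - 54*s^2 - 36*s + 54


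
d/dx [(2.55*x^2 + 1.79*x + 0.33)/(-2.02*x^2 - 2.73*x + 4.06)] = (-3.3457*x^2 + 22.0392*x + 8.1683)/(4.0804*x^4 + 11.0292*x^3 - 8.9495*x^2 - 22.1676*x + 16.4836)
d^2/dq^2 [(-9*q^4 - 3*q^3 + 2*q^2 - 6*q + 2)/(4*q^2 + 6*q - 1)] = 2*(-144*q^6 - 648*q^5 - 864*q^4 + 168*q^3 + 120*q^2 + 63*q + 46)/(64*q^6 + 288*q^5 + 384*q^4 + 72*q^3 - 96*q^2 + 18*q - 1)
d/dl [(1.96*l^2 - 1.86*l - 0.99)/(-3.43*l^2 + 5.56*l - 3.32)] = (4.5178*l^2 - 19.8058*l + 11.6796)/(11.7649*l^4 - 38.1416*l^3 + 53.6888*l^2 - 36.9184*l + 11.0224)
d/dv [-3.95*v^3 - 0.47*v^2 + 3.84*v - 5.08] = -11.85*v^2 - 0.94*v + 3.84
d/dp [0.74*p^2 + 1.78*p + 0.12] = 1.48*p + 1.78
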